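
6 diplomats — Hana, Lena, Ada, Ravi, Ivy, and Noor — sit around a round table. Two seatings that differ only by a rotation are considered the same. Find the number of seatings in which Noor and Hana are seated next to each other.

48

Glue Noor and Hana into a block (2 internal orders). Seating 5 units around a circle gives (4)! arrangements.
So 2 × (4)! = 2 × 24 = 48.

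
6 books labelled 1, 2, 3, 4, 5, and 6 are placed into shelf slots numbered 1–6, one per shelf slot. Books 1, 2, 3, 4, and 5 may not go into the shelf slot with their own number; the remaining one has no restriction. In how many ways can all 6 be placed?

Let Aᵢ (for 1 ≤ i ≤ 5) be the placements that put book i in its forbidden shelf slot. Any j of these fix j positions, leaving (6−j)! ways to fill the rest, and there are C(5,j) ways to pick which j.
By inclusion–exclusion, the number of valid placements is Σ_{j=0}^{5} (−1)^j C(5,j)·(6−j)!.
Computing: 720 − 600 + 240 − 60 + 10 − 1 = 309.

309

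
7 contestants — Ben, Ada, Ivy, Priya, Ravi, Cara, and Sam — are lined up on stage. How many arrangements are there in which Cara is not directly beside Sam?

3600

There are 7! = 5040 arrangements in all. If Cara and Sam are adjacent, merging them into one block gives 2·(6)! = 1440 arrangements.
Complementary counting: 5040 − 1440 = 3600.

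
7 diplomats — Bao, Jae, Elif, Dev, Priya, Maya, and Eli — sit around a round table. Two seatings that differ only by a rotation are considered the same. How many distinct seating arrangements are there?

Around a circle, 7 distinct people have 7!/7 = (6)! = 720 rotationally distinct seatings.

720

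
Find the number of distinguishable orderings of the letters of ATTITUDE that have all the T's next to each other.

720

Treat the 3 copies of T as a single block. The multiset to arrange is then {TTT, A, D, E, I, U}, 6 items in all.
All 6 items are distinct, so there are (6)! = 720 arrangements.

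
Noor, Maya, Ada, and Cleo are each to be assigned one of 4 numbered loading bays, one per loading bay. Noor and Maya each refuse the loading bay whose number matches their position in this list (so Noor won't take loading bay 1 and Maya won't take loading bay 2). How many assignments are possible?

Let Aᵢ (for i ∈ {1, 2}) be the placements that put person i in their forbidden loading bay. Any j of these fix j positions, leaving (4−j)! ways to fill the rest, and there are C(2,j) ways to pick which j.
By inclusion–exclusion, the number of valid placements is Σ_{j=0}^{2} (−1)^j C(2,j)·(4−j)!.
Computing: 24 − 12 + 2 = 14.

14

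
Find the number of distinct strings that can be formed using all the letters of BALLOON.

Letter multiplicities in BALLOON: A×1, B×1, L×2, N×1, O×2.
So there are 7! / (2!·2!) = 1260 distinguishable arrangements.

1260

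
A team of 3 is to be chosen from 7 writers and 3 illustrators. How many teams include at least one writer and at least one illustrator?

Total 3-person selections from all 10: C(10,3) = 120.
Selections missing a whole group: no writers → C(3,3) = 1; no illustrators → C(7,3) = 35.
Both groups omitted at once is impossible, so 120 − 36 = 84.

84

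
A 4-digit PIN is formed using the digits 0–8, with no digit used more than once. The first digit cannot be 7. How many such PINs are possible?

2688

The first digit has 9−1 = 8 choices (anything except 7).
The remaining 3 digits are filled from the other 8 symbols without repetition: 8 × 7 × 6 = 336.
Total: 8 × 336 = 2688.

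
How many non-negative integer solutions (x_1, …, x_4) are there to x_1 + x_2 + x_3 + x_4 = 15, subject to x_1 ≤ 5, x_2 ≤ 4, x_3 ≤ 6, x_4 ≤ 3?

Ignoring the caps, the number of non-negative solutions to x_1+…+x_4 = 15 is C(18,3) = 816.
Subtract solutions that violate a single cap (substitute x_i' = x_i − (cap_i+1)): x_1 ≥ 6 gives C(12,3) = 220; x_2 ≥ 5 gives C(13,3) = 286; x_3 ≥ 7 gives C(11,3) = 165; x_4 ≥ 4 gives C(14,3) = 364. Together 1035.
Add back pairs where two caps are both exceeded: 35 + 10 + 56 + 20 + 84 + 35 = 240.
Subtract triples: 0 + 1 + 0 + 0 = 1.
By inclusion–exclusion the count is 816 − 1035 + 240 − 1 = 20.

20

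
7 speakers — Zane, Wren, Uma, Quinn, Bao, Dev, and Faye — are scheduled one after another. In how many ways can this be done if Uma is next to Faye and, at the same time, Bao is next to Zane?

Treat {Uma,Faye} as one block (2 orders) and {Bao,Zane} as another (2 orders).
That leaves 5 units to arrange: 2 × 2 × 5! = 4 × 120 = 480.

480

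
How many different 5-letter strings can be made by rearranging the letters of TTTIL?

20

Letter multiplicities in TTTIL: I×1, L×1, T×3.
The number of distinct arrangements is 5!/(3!) = 120/6 = 20.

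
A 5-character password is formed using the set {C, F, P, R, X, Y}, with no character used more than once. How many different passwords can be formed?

720

With no repetition, fill the 5 characters in order: 6 choices, then 5, down to 2.
6 × 5 × 4 × 3 × 2 = 720.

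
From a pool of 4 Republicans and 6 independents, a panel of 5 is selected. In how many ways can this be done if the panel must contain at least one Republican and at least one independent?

Unrestricted: C(10,5) = 252 ways to pick any 5 of the 10.
Selections missing a whole group: no Republicans → C(6,5) = 6; no independents → C(4,5) = 0.
Both groups omitted at once is impossible, so 252 − 6 = 246.

246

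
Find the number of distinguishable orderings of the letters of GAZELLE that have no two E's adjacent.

There are 7!/(2!·2!) = 1260 arrangements of GAZELLE in total.
If the two E's are adjacent, glue them into one block, leaving 6 items to arrange: (6)!/(2!) = 360 ways.
Hence 1260 − 360 = 900.

900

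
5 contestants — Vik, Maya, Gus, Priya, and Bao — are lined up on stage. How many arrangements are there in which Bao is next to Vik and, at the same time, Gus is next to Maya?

Treat {Bao,Vik} as one block (2 orders) and {Gus,Maya} as another (2 orders).
That leaves 3 units to arrange: 2 × 2 × 3! = 4 × 6 = 24.

24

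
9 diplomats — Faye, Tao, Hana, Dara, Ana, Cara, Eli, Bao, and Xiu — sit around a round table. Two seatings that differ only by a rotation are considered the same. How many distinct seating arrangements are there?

Around a circle, 9 distinct people have 9!/9 = (8)! = 40320 rotationally distinct seatings.

40320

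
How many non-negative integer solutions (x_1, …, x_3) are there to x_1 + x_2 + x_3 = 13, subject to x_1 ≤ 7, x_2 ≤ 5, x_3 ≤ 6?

By stars and bars, unrestricted non-negative solutions to x_1+…+x_3 = 13 number C(13+2,2) = 105.
Subtract solutions that violate a single cap (substitute x_i' = x_i − (cap_i+1)): x_1 ≥ 8 gives C(7,2) = 21; x_2 ≥ 6 gives C(9,2) = 36; x_3 ≥ 7 gives C(8,2) = 28. Together 85.
Add back pairs where two caps are both exceeded: 0 + 0 + 1 = 1.
By inclusion–exclusion the count is 105 − 85 + 1 = 21.

21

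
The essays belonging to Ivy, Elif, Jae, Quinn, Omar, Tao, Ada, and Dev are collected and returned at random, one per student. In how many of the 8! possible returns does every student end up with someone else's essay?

14833

This is the derangement count D_8: permutations of 8 items with no fixed point.
By inclusion–exclusion this is Σ_{j=0}^{8} (−1)^j C(8,j)·(8−j)!.
Computing: 40320 − 40320 + 20160 − 6720 + 1680 − 336 + 56 − 8 + 1 = 14833.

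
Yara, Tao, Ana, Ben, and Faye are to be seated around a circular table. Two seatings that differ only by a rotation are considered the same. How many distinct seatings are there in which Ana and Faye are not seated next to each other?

12

Without the restriction there are (4)! = 24 seatings.
Those with Ana next to Faye: fuse the pair into one unit and seat 4 units around a circle — 2·(3)! = 12.
Subtracting, 24 − 12 = 12.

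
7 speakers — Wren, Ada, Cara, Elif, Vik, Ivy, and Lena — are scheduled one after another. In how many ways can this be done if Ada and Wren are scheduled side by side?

Treat {Ada, Wren} as a single unit. There are 6 units to order, and the pair itself can be ordered 2 ways.
That gives 2 × 6! = 2 × 720 = 1440.

1440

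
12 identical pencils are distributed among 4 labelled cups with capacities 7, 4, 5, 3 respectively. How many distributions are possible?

By stars and bars, unrestricted non-negative solutions to x_1+…+x_4 = 12 number C(12+3,3) = 455.
Subtract solutions that violate a single cap (substitute x_i' = x_i − (cap_i+1)): x_1 ≥ 8 gives C(7,3) = 35; x_2 ≥ 5 gives C(10,3) = 120; x_3 ≥ 6 gives C(9,3) = 84; x_4 ≥ 4 gives C(11,3) = 165. Together 404.
Add back pairs where two caps are both exceeded: 0 + 0 + 1 + 4 + 20 + 10 = 35.
By inclusion–exclusion the count is 455 − 404 + 35 = 86.

86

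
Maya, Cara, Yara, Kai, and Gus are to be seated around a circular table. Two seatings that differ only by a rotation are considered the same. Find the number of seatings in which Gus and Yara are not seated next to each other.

All circular seatings of 5 people number (4)! = 24.
Those with Gus next to Yara: fuse the pair into one unit and seat 4 units around a circle — 2·(3)! = 12.
Subtracting, 24 − 12 = 12.

12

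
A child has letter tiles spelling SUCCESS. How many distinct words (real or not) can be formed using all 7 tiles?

420

Letter multiplicities in SUCCESS: C×2, E×1, S×3, U×1.
So there are 7! / (3!·2!) = 420 distinguishable arrangements.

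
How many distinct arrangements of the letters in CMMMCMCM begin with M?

Fix M in the first position and arrange the remaining 7 letters.
Those 7 letters have C appearing 3 times and M appearing 4 times, giving (7)!/(4!·3!) = 35.

35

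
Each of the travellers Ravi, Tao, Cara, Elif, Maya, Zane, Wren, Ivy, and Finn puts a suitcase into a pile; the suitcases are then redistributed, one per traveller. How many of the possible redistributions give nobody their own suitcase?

This is the derangement count D_9: permutations of 9 items with no fixed point.
By inclusion–exclusion this is Σ_{j=0}^{9} (−1)^j C(9,j)·(9−j)!.
Computing: 362880 − 362880 + 181440 − 60480 + 15120 − 3024 + 504 − 72 + 9 − 1 = 133496.

133496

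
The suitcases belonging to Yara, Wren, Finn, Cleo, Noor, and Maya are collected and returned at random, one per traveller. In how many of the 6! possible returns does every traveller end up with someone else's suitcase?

Count assignments avoiding every fixed point. For any j of the 6 travellers fixed to their own suitcase, the other 6−j can be arranged in (6−j)! ways.
By inclusion–exclusion this is Σ_{j=0}^{6} (−1)^j C(6,j)·(6−j)!.
Computing: 720 − 720 + 360 − 120 + 30 − 6 + 1 = 265.

265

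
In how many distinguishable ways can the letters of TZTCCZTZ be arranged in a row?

560

TZTCCZTZ has 8 letters with C appearing twice, T appearing 3 times, and Z appearing 3 times.
The number of distinct arrangements is 8!/(3!·3!·2!) = 40320/72 = 560.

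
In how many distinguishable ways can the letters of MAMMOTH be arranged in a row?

840

MAMMOTH has 7 letters with M appearing 3 times.
The number of distinct arrangements is 7!/(3!) = 5040/6 = 840.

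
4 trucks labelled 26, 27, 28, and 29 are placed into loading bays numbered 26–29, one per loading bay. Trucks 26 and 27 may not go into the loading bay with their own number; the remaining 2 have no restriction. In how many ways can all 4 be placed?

14

Let Aᵢ (for i ∈ {26, 27}) be the placements that put truck i in its forbidden loading bay. Any j of these fix j positions, leaving (4−j)! ways to fill the rest, and there are C(2,j) ways to pick which j.
By inclusion–exclusion, the number of valid placements is Σ_{j=0}^{2} (−1)^j C(2,j)·(4−j)!.
Computing: 24 − 12 + 2 = 14.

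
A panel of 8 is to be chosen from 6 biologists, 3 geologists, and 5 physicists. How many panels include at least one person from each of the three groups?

Unrestricted: C(14,8) = 3003 ways to pick any 8 of the 14.
Selections missing a whole group: no biologists → C(8,8) = 1; no geologists → C(11,8) = 165; no physicists → C(9,8) = 9.
Add back selections omitting two groups (i.e. drawn from a single group): C(6,8) + C(3,8) + C(5,8) = 0.
By inclusion–exclusion: 3003 − 175 + 0 = 2828.

2828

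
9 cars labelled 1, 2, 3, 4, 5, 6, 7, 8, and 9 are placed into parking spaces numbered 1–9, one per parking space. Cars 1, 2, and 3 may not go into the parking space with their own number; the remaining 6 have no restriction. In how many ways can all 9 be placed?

256320

Let Aᵢ (for i ∈ {1, 2, 3}) be the placements that put car i in its forbidden parking space. Any j of these fix j positions, leaving (9−j)! ways to fill the rest, and there are C(3,j) ways to pick which j.
By inclusion–exclusion, the number of valid placements is Σ_{j=0}^{3} (−1)^j C(3,j)·(9−j)!.
Computing: 362880 − 120960 + 15120 − 720 = 256320.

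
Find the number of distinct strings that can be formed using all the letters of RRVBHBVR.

The 8 letters of RRVBHBVR have repeats: B appearing twice, R appearing 3 times, and V appearing twice.
The number of distinct arrangements is 8!/(3!·2!·2!) = 40320/24 = 1680.

1680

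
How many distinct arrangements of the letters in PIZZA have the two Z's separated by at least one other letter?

Total arrangements of PIZZA: 5!/(2!) = 60.
If the two Z's are adjacent, glue them into one block, leaving 4 items to arrange: (4)! = 24 ways.
Subtracting, 60 − 24 = 36 arrangements keep the Z's apart.

36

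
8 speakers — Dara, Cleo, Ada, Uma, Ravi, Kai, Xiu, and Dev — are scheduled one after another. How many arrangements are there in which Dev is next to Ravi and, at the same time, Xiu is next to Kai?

2880

Treat {Dev,Ravi} as one block (2 orders) and {Xiu,Kai} as another (2 orders).
That leaves 6 units to arrange: 2 × 2 × 6! = 4 × 720 = 2880.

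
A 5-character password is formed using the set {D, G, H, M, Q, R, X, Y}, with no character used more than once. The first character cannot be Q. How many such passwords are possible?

The first character has 8−1 = 7 choices (anything except Q).
The remaining 4 characters are filled from the other 7 symbols without repetition: 7 × 6 × 5 × 4 = 840.
Total: 7 × 840 = 5880.

5880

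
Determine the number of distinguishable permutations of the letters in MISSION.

Letter multiplicities in MISSION: I×2, M×1, N×1, O×1, S×2.
Dividing 7! = 5040 by 2!·2! = 4 for the repeated letters gives 1260.

1260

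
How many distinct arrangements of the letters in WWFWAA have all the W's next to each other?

12

Treat the 3 copies of W as a single block. The multiset to arrange is then {WWW, A, A, F}, 4 items in all.
That gives (4)!/(2!) = 12 arrangements.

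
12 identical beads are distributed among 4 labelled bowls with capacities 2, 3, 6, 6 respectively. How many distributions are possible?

Ignoring the caps, the number of non-negative solutions to x_1+…+x_4 = 12 is C(15,3) = 455.
Subtract solutions that violate a single cap (substitute x_i' = x_i − (cap_i+1)): x_1 ≥ 3 gives C(12,3) = 220; x_2 ≥ 4 gives C(11,3) = 165; x_3 ≥ 7 gives C(8,3) = 56; x_4 ≥ 7 gives C(8,3) = 56. Together 497.
Add back pairs where two caps are both exceeded: 56 + 10 + 10 + 4 + 4 + 0 = 84.
By inclusion–exclusion the count is 455 − 497 + 84 = 42.

42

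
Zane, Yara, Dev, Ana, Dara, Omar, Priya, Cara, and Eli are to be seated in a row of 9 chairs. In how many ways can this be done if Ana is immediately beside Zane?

80640

Treat {Ana, Zane} as a single unit. There are 8 units to order, and the pair itself can be ordered 2 ways.
That gives 2 × 8! = 2 × 40320 = 80640.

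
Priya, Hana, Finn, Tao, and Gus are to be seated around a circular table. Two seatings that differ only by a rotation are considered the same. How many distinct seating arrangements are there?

Fix one person's seat to break rotational symmetry; the remaining 4 people can be arranged in (4)! = 24 ways.

24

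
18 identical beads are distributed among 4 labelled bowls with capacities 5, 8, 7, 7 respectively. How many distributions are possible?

Without the upper bounds there are C(21,3) = 1330 ways to split 18 among 4 bowls.
Subtract solutions that violate a single cap (substitute x_i' = x_i − (cap_i+1)): x_1 ≥ 6 gives C(15,3) = 455; x_2 ≥ 9 gives C(12,3) = 220; x_3 ≥ 8 gives C(13,3) = 286; x_4 ≥ 8 gives C(13,3) = 286. Together 1247.
Add back pairs where two caps are both exceeded: 20 + 35 + 35 + 4 + 4 + 10 = 108.
By inclusion–exclusion the count is 1330 − 1247 + 108 = 191.

191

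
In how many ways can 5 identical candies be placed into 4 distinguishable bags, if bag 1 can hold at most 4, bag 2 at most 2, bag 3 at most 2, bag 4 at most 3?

Without the upper bounds there are C(8,3) = 56 ways to split 5 among 4 bags.
Subtract solutions that violate a single cap (substitute x_i' = x_i − (cap_i+1)): x_1 ≥ 5 gives C(3,3) = 1; x_2 ≥ 3 gives C(5,3) = 10; x_3 ≥ 3 gives C(5,3) = 10; x_4 ≥ 4 gives C(4,3) = 4. Together 25.
No two caps can be exceeded simultaneously, so the pair terms are all 0.
By inclusion–exclusion the count is 56 − 25 + 0 = 31.

31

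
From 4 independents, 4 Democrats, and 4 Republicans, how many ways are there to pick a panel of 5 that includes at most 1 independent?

336

Split by how many independents are chosen (0 through 1).
Sum: C(4,0)·C(8,5) + C(4,1)·C(8,4) = 56 + 280 = 336.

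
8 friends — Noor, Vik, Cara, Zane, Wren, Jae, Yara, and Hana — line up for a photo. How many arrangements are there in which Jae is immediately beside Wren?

Place the 6 others and the Jae-Wren pair as 7 objects in a line; the pair has 2 internal arrangements.
So the count is 2·(7)! = 10080.

10080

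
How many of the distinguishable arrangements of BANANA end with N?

With the last slot taken by N, it remains to arrange the other 5 letters (BAANA).
Those 5 letters have A appearing 3 times, giving (5)!/(3!) = 20.

20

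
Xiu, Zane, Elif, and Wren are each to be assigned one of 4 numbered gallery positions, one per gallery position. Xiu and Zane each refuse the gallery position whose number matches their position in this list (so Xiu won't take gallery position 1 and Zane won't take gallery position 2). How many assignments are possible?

14

Let Aᵢ (for i ∈ {1, 2}) be the placements that put person i in their forbidden gallery position. Any j of these fix j positions, leaving (4−j)! ways to fill the rest, and there are C(2,j) ways to pick which j.
By inclusion–exclusion, the number of valid placements is Σ_{j=0}^{2} (−1)^j C(2,j)·(4−j)!.
Computing: 24 − 12 + 2 = 14.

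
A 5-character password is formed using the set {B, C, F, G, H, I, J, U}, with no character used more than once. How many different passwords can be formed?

Choose and order 5 of the 8 symbols: the first character has 8 options, the next 7, and so on down to 4.
That product is 8 × 7 × 6 × 5 × 4 = 6720.

6720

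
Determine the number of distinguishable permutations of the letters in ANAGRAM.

Letter multiplicities in ANAGRAM: A×3, G×1, M×1, N×1, R×1.
So there are 7! / (3!) = 840 distinguishable arrangements.

840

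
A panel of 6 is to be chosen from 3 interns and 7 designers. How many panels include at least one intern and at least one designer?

203

Unrestricted: C(10,6) = 210 ways to pick any 6 of the 10.
Subtract selections that omit an entire group: no interns → C(7,6) = 7; no designers → C(3,6) = 0.
Both groups omitted at once is impossible, so 210 − 7 = 203.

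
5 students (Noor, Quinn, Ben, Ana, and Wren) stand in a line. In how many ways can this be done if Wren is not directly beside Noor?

72

Of the 5! = 120 arrangements, those with Wren and Noor adjacent number 2 × 4! = 48 (treat the pair as a block with 2 internal orders).
Complementary counting: 120 − 48 = 72.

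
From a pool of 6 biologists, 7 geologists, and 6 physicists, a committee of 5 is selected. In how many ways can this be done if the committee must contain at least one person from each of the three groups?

Unrestricted: C(19,5) = 11628 ways to pick any 5 of the 19.
Subtract selections that omit an entire group: no biologists → C(13,5) = 1287; no geologists → C(12,5) = 792; no physicists → C(13,5) = 1287.
Add back selections omitting two groups (i.e. drawn from a single group): C(6,5) + C(7,5) + C(6,5) = 33.
By inclusion–exclusion: 11628 − 3366 + 33 = 8295.

8295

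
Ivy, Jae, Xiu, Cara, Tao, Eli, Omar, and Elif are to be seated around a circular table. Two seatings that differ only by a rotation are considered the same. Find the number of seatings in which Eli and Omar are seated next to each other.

Glue Eli and Omar into a block (2 internal orders). Seating 7 units around a circle gives (6)! arrangements.
So 2 × (6)! = 2 × 720 = 1440.

1440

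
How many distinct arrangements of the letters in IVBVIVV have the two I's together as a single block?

30

Treat the 2 copies of I as a single block. The multiset to arrange is then {II, B, V, V, V, V}, 6 items in all.
That gives (6)!/(4!) = 30 arrangements.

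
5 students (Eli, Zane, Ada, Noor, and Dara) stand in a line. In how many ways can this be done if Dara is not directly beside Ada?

72

There are 5! = 120 arrangements in all. If Dara and Ada are adjacent, merging them into one block gives 2·(4)! = 48 arrangements.
Complementary counting: 120 − 48 = 72.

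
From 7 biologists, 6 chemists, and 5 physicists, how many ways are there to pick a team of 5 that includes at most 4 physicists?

8567

Split by how many physicists are chosen (0 through 4).
Sum: C(5,0)·C(13,5) + C(5,1)·C(13,4) + C(5,2)·C(13,3) + C(5,3)·C(13,2) + C(5,4)·C(13,1) = 1287 + 3575 + 2860 + 780 + 65 = 8567.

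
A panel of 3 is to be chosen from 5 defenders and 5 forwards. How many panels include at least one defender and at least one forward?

Total 3-person selections from all 10: C(10,3) = 120.
Subtract selections that omit an entire group: no defenders → C(5,3) = 10; no forwards → C(5,3) = 10.
Both groups omitted at once is impossible, so 120 − 20 = 100.

100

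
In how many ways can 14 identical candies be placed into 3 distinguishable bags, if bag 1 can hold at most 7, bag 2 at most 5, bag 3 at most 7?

Without the upper bounds there are C(16,2) = 120 ways to split 14 among 3 bags.
Subtract solutions that violate a single cap (substitute x_i' = x_i − (cap_i+1)): x_1 ≥ 8 gives C(8,2) = 28; x_2 ≥ 6 gives C(10,2) = 45; x_3 ≥ 8 gives C(8,2) = 28. Together 101.
Add back pairs where two caps are both exceeded: 1 + 0 + 1 = 2.
By inclusion–exclusion the count is 120 − 101 + 2 = 21.

21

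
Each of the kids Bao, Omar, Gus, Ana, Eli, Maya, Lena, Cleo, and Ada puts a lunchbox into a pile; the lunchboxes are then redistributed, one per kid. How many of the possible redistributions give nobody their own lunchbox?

Let Aᵢ be the assignments in which kid i gets their own lunchbox. We want the size of the complement of A₁∪…∪A_9.
By inclusion–exclusion this is Σ_{j=0}^{9} (−1)^j C(9,j)·(9−j)!.
Computing: 362880 − 362880 + 181440 − 60480 + 15120 − 3024 + 504 − 72 + 9 − 1 = 133496.

133496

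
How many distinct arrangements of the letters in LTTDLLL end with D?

With the last slot taken by D, it remains to arrange the other 6 letters (LTTLLL).
Those 6 letters have L appearing 4 times and T appearing twice, giving (6)!/(4!·2!) = 15.

15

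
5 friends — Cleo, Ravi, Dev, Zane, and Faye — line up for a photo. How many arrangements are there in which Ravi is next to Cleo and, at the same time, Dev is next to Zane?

Treat {Ravi,Cleo} as one block (2 orders) and {Dev,Zane} as another (2 orders).
That leaves 3 units to arrange: 2 × 2 × 3! = 4 × 6 = 24.

24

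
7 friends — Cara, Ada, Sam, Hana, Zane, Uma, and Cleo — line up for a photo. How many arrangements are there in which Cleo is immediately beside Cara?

Glue Cleo and Cara into one block (2 internal orders), leaving 6 units to arrange in a row.
So the count is 2·(6)! = 1440.

1440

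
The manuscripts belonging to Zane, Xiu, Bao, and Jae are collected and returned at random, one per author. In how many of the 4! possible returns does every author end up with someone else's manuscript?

9

This is the derangement count D_4: permutations of 4 items with no fixed point.
By inclusion–exclusion this is Σ_{j=0}^{4} (−1)^j C(4,j)·(4−j)!.
Computing: 24 − 24 + 12 − 4 + 1 = 9.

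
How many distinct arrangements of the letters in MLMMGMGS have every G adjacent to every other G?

Treat the 2 copies of G as a single block. The multiset to arrange is then {GG, L, M, M, M, M, S}, 7 items in all.
That gives (7)!/(4!) = 210 arrangements.

210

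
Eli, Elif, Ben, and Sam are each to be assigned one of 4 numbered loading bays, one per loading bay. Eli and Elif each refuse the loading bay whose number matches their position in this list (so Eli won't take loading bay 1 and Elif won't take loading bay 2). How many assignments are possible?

Let Aᵢ (for i ∈ {1, 2}) be the placements that put person i in their forbidden loading bay. Any j of these fix j positions, leaving (4−j)! ways to fill the rest, and there are C(2,j) ways to pick which j.
By inclusion–exclusion, the number of valid placements is Σ_{j=0}^{2} (−1)^j C(2,j)·(4−j)!.
Computing: 24 − 12 + 2 = 14.

14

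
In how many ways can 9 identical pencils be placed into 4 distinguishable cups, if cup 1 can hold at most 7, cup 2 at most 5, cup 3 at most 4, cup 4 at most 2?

Ignoring the caps, the number of non-negative solutions to x_1+…+x_4 = 9 is C(12,3) = 220.
Subtract solutions that violate a single cap (substitute x_i' = x_i − (cap_i+1)): x_1 ≥ 8 gives C(4,3) = 4; x_2 ≥ 6 gives C(6,3) = 20; x_3 ≥ 5 gives C(7,3) = 35; x_4 ≥ 3 gives C(9,3) = 84. Together 143.
Add back pairs where two caps are both exceeded: 0 + 0 + 0 + 0 + 1 + 4 = 5.
By inclusion–exclusion the count is 220 − 143 + 5 = 82.

82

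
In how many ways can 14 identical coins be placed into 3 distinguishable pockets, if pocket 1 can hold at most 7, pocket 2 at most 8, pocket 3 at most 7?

43

Ignoring the caps, the number of non-negative solutions to x_1+…+x_3 = 14 is C(16,2) = 120.
Subtract solutions that violate a single cap (substitute x_i' = x_i − (cap_i+1)): x_1 ≥ 8 gives C(8,2) = 28; x_2 ≥ 9 gives C(7,2) = 21; x_3 ≥ 8 gives C(8,2) = 28. Together 77.
No two caps can be exceeded simultaneously, so the pair terms are all 0.
By inclusion–exclusion the count is 120 − 77 + 0 = 43.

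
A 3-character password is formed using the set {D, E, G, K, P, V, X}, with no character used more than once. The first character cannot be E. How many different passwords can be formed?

180

The first character has 7−1 = 6 choices (anything except E).
The remaining 2 characters are filled from the other 6 symbols without repetition: 6 × 5 = 30.
Total: 6 × 30 = 180.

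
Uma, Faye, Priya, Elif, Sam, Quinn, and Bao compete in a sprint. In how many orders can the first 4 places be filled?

There are 7 choices for 1st place, 6 for 2nd, and so on down to 4 for position 4.
That gives 7 × 6 × 5 × 4 = 840.

840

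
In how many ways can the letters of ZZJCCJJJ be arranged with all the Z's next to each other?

Treat the 2 copies of Z as a single block. The multiset to arrange is then {ZZ, C, C, J, J, J, J}, 7 items in all.
That gives (7)!/(4!·2!) = 105 arrangements.

105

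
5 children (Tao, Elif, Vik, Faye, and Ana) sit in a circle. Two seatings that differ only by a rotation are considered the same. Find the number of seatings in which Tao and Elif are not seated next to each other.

12

All circular seatings of 5 people number (4)! = 24.
Those with Tao next to Elif: fuse the pair into one unit and seat 4 units around a circle — 2·(3)! = 12.
Subtracting, 24 − 12 = 12.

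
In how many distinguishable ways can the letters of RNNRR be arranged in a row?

10

Letter multiplicities in RNNRR: N×2, R×3.
So there are 5! / (3!·2!) = 10 distinguishable arrangements.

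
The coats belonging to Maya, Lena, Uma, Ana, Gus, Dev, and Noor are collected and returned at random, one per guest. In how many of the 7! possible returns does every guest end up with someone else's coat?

Let Aᵢ be the assignments in which guest i gets their own coat. We want the size of the complement of A₁∪…∪A_7.
By inclusion–exclusion this is Σ_{j=0}^{7} (−1)^j C(7,j)·(7−j)!.
Computing: 5040 − 5040 + 2520 − 840 + 210 − 42 + 7 − 1 = 1854.

1854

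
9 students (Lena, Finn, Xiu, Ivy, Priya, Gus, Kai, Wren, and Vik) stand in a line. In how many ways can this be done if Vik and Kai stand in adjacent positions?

Treat {Vik, Kai} as a single unit. There are 8 units to order, and the pair itself can be ordered 2 ways.
So the count is 2·(8)! = 80640.

80640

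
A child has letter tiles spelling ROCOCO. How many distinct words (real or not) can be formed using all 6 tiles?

60

Letter multiplicities in ROCOCO: C×2, O×3, R×1.
Dividing 6! = 720 by 3!·2! = 12 for the repeated letters gives 60.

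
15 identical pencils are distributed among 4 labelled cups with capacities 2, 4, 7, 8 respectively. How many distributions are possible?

60

Without the upper bounds there are C(18,3) = 816 ways to split 15 among 4 cups.
Subtract solutions that violate a single cap (substitute x_i' = x_i − (cap_i+1)): x_1 ≥ 3 gives C(15,3) = 455; x_2 ≥ 5 gives C(13,3) = 286; x_3 ≥ 8 gives C(10,3) = 120; x_4 ≥ 9 gives C(9,3) = 84. Together 945.
Add back pairs where two caps are both exceeded: 120 + 35 + 20 + 10 + 4 + 0 = 189.
By inclusion–exclusion the count is 816 − 945 + 189 = 60.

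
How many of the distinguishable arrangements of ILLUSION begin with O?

1260

Fix O in the first position and arrange the remaining 7 letters.
Those 7 letters have I appearing twice and L appearing twice, giving (7)!/(2!·2!) = 1260.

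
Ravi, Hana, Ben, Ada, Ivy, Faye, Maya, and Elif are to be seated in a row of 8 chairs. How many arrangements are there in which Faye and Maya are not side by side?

30240

There are 8! = 40320 arrangements in all. If Faye and Maya are adjacent, merging them into one block gives 2·(7)! = 10080 arrangements.
So 40320 − 10080 = 30240 arrangements keep them apart.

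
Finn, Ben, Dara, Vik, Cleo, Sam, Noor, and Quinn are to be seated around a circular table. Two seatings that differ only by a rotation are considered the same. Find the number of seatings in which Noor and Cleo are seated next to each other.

Glue Noor and Cleo into a block (2 internal orders). Seating 7 units around a circle gives (6)! arrangements.
So 2 × (6)! = 2 × 720 = 1440.

1440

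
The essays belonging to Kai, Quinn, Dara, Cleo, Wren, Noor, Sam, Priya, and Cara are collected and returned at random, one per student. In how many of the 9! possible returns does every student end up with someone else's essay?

Let Aᵢ be the assignments in which student i gets their own essay. We want the size of the complement of A₁∪…∪A_9.
By inclusion–exclusion this is Σ_{j=0}^{9} (−1)^j C(9,j)·(9−j)!.
Computing: 362880 − 362880 + 181440 − 60480 + 15120 − 3024 + 504 − 72 + 9 − 1 = 133496.

133496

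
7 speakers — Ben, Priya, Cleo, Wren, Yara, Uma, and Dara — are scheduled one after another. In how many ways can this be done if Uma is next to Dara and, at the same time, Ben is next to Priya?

480

Treat {Uma,Dara} as one block (2 orders) and {Ben,Priya} as another (2 orders).
That leaves 5 units to arrange: 2 × 2 × 5! = 4 × 120 = 480.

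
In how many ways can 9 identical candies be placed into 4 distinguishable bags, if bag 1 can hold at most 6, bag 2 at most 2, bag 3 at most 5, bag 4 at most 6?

97

By stars and bars, unrestricted non-negative solutions to x_1+…+x_4 = 9 number C(9+3,3) = 220.
Subtract solutions that violate a single cap (substitute x_i' = x_i − (cap_i+1)): x_1 ≥ 7 gives C(5,3) = 10; x_2 ≥ 3 gives C(9,3) = 84; x_3 ≥ 6 gives C(6,3) = 20; x_4 ≥ 7 gives C(5,3) = 10. Together 124.
Add back pairs where two caps are both exceeded: 0 + 0 + 0 + 1 + 0 + 0 = 1.
By inclusion–exclusion the count is 220 − 124 + 1 = 97.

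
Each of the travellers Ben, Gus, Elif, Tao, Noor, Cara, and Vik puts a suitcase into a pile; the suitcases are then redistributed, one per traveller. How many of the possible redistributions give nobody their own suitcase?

Let Aᵢ be the assignments in which traveller i gets their own suitcase. We want the size of the complement of A₁∪…∪A_7.
By inclusion–exclusion this is Σ_{j=0}^{7} (−1)^j C(7,j)·(7−j)!.
Computing: 5040 − 5040 + 2520 − 840 + 210 − 42 + 7 − 1 = 1854.

1854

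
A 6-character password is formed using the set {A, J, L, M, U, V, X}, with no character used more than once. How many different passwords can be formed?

5040

With no repetition, fill the 6 characters in order: 7 choices, then 6, down to 2.
7 × 6 × 5 × 4 × 3 × 2 = 5040.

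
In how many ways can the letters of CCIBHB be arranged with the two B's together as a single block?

Treat the 2 copies of B as a single block. The multiset to arrange is then {BB, C, C, H, I}, 5 items in all.
That gives (5)!/(2!) = 60 arrangements.

60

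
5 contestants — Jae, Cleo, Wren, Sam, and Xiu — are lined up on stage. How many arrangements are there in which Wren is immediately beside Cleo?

Treat {Wren, Cleo} as a single unit. There are 4 units to order, and the pair itself can be ordered 2 ways.
So the count is 2·(4)! = 48.

48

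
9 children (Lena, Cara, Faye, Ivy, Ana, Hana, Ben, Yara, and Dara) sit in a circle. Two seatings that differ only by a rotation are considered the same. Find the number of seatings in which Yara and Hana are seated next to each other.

Treat {Yara, Hana} as one unit (2 internal orders) and seat the resulting 8 units around the table: (7)! circular arrangements.
So 2 × (7)! = 2 × 5040 = 10080.

10080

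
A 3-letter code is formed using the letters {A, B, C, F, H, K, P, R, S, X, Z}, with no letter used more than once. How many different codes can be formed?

This is a permutation of 3 out of 11: P(11,3) = 11!/8!.
That product is 11 × 10 × 9 = 990.

990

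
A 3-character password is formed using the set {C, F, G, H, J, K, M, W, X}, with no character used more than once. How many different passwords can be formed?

504

Choose and order 3 of the 9 symbols: the first character has 9 options, the next 8, then 7.
9 × 8 × 7 = 504.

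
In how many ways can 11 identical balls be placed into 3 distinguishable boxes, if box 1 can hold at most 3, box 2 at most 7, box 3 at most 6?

By stars and bars, unrestricted non-negative solutions to x_1+…+x_3 = 11 number C(11+2,2) = 78.
Subtract solutions that violate a single cap (substitute x_i' = x_i − (cap_i+1)): x_1 ≥ 4 gives C(9,2) = 36; x_2 ≥ 8 gives C(5,2) = 10; x_3 ≥ 7 gives C(6,2) = 15. Together 61.
Add back pairs where two caps are both exceeded: 0 + 1 + 0 = 1.
By inclusion–exclusion the count is 78 − 61 + 1 = 18.

18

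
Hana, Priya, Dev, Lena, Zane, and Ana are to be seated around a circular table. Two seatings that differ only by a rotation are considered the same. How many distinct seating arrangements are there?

120

Seat Hana anywhere (absorbing the rotational symmetry), then permute the other 5: (5)! = 120.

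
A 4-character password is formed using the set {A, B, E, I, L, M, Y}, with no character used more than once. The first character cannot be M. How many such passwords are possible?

The first character has 7−1 = 6 choices (anything except M).
The remaining 3 characters are filled from the other 6 symbols without repetition: 6 × 5 × 4 = 120.
Total: 6 × 120 = 720.

720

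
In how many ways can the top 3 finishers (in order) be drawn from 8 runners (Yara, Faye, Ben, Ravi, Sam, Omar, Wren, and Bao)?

336

There are 8 choices for 1st place, 7 for 2nd, and 6 for 3rd.
That gives 8 × 7 × 6 = 336.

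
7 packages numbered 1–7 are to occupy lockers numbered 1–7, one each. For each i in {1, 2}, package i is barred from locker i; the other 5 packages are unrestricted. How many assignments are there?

3720

Let Aᵢ (for i ∈ {1, 2}) be the placements that put package i in its forbidden locker. Any j of these fix j positions, leaving (7−j)! ways to fill the rest, and there are C(2,j) ways to pick which j.
By inclusion–exclusion, the number of valid placements is Σ_{j=0}^{2} (−1)^j C(2,j)·(7−j)!.
Computing: 5040 − 1440 + 120 = 3720.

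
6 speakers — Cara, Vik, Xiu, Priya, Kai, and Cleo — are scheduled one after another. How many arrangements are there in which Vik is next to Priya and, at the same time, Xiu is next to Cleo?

96

Treat {Vik,Priya} as one block (2 orders) and {Xiu,Cleo} as another (2 orders).
That leaves 4 units to arrange: 2 × 2 × 4! = 4 × 24 = 96.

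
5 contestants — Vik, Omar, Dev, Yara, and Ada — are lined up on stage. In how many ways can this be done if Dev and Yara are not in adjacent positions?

72

There are 5! = 120 arrangements in all. If Dev and Yara are adjacent, merging them into one block gives 2·(4)! = 48 arrangements.
So 120 − 48 = 72 arrangements keep them apart.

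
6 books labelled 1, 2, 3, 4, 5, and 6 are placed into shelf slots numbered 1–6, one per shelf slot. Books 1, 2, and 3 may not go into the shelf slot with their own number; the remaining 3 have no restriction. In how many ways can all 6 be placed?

Let Aᵢ (for i ∈ {1, 2, 3}) be the placements that put book i in its forbidden shelf slot. Any j of these fix j positions, leaving (6−j)! ways to fill the rest, and there are C(3,j) ways to pick which j.
By inclusion–exclusion, the number of valid placements is Σ_{j=0}^{3} (−1)^j C(3,j)·(6−j)!.
Computing: 720 − 360 + 72 − 6 = 426.

426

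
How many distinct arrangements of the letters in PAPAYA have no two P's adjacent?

40

Total arrangements of PAPAYA: 6!/(3!·2!) = 60.
If the two P's are adjacent, glue them into one block, leaving 5 items to arrange: (5)!/(3!) = 20 ways.
Hence 60 − 20 = 40.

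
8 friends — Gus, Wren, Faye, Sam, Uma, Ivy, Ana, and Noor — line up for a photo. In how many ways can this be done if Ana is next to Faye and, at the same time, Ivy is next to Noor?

Treat {Ana,Faye} as one block (2 orders) and {Ivy,Noor} as another (2 orders).
That leaves 6 units to arrange: 2 × 2 × 6! = 4 × 720 = 2880.

2880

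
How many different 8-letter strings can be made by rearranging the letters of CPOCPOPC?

The 8 letters of CPOCPOPC have repeats: C appearing 3 times, O appearing twice, and P appearing 3 times.
So there are 8! / (3!·3!·2!) = 560 distinguishable arrangements.

560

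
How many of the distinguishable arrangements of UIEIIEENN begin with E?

1680

With the first slot taken by E, it remains to arrange the other 8 letters (UIIIEENN).
Those 8 letters have E appearing twice, I appearing 3 times, and N appearing twice, giving (8)!/(3!·2!·2!) = 1680.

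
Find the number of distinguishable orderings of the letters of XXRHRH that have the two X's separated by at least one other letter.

There are 6!/(2!·2!·2!) = 90 arrangements of XXRHRH in total.
If the two X's are adjacent, glue them into one block, leaving 5 items to arrange: (5)!/(2!·2!) = 30 ways.
Subtracting, 90 − 30 = 60 arrangements keep the X's apart.

60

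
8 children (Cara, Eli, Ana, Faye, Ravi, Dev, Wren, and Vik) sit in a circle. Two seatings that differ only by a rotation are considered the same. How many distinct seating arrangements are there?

Seat Cara anywhere (absorbing the rotational symmetry), then permute the other 7: (7)! = 5040.

5040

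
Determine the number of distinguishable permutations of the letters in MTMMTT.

20

MTMMTT has 6 letters with M appearing 3 times and T appearing 3 times.
So there are 6! / (3!·3!) = 20 distinguishable arrangements.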